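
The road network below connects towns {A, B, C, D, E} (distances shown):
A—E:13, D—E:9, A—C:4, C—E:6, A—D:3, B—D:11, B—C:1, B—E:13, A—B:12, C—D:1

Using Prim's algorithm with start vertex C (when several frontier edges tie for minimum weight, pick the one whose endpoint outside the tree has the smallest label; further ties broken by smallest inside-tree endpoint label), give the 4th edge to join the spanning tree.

C-E

Grow the tree from C using Prim:
Step 1: frontier [B—C 1, C—D 1, A—C 4, C—E 6] → take B—C (1); add B.
Step 2: frontier [B—D 11, A—B 12, B—E 13, C—D 1, A—C 4, C—E 6] → take C—D (1); add D.
Step 3: frontier [A—B 12, B—E 13, A—C 4, C—E 6, A—D 3, D—E 9] → take A—D (3); add A.
Step 4: frontier [A—E 13, B—E 13, C—E 6, D—E 9] → take C—E (6); add E.
The 4th edge added is C—E.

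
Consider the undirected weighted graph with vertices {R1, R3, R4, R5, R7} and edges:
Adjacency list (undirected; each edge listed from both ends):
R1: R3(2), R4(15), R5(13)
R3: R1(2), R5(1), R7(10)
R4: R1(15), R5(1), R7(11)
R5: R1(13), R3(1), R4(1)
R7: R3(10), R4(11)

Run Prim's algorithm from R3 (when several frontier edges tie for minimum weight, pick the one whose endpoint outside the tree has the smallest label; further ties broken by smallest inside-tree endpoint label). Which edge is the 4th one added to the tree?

Prim's algorithm from R3:
Step 1: frontier [R3-R5 1, R1-R3 2, R3-R7 10] → take R3-R5 (1); add R5.
Step 2: frontier [R1-R3 2, R3-R7 10, R4-R5 1, R1-R5 13] → take R4-R5 (1); add R4.
Step 3: frontier [R1-R3 2, R3-R7 10, R4-R7 11, R1-R4 15, R1-R5 13] → take R1-R3 (2); add R1.
Step 4: frontier [R3-R7 10, R4-R7 11] → take R3-R7 (10); add R7.
The 4th edge added is R3-R7.

R3-R7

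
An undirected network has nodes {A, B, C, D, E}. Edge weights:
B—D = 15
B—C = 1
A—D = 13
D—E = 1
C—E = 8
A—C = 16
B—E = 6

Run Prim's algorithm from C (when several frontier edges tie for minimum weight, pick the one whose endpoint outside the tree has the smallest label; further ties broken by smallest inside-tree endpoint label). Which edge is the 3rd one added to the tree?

Grow the tree from C using Prim:
Step 1: frontier [B—C 1, C—E 8, A—C 16] → take B—C (1); add B.
Step 2: frontier [B—E 6, B—D 15, C—E 8, A—C 16] → take B—E (6); add E.
Step 3: frontier [B—D 15, A—C 16, D—E 1] → take D—E (1); add D.
Step 4: frontier [A—C 16, A—D 13] → take A—D (13); add A.
The 3rd edge added is D—E.

D-E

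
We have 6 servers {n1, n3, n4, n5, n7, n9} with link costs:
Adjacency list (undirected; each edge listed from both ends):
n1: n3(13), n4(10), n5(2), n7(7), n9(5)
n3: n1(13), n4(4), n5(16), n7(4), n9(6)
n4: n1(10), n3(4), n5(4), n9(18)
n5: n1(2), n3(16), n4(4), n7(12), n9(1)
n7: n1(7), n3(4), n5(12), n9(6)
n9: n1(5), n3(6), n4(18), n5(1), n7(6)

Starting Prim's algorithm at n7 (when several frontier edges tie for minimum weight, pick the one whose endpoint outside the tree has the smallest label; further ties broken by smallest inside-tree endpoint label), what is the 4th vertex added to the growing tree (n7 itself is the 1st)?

Prim, starting at n7.
Step 1: frontier [n3 n7 4, n7 n9 6, n1 n7 7, n5 n7 12] → take n3 n7 (4); add n3.
Step 2: frontier [n3 n4 4, n3 n9 6, n1 n3 13, n3 n5 16, n7 n9 6, n1 n7 7, n5 n7 12] → take n3 n4 (4); add n4.
Step 3: frontier [n3 n9 6, n1 n3 13, n3 n5 16, n4 n5 4, n1 n4 10, n4 n9 18, n7 n9 6, n1 n7 7, n5 n7 12] → take n4 n5 (4); add n5.
Step 4: frontier [n3 n9 6, n1 n3 13, n1 n4 10, n4 n9 18, n5 n9 1, n1 n5 2, n7 n9 6, n1 n7 7] → take n5 n9 (1); add n9.
Step 5: frontier [n1 n3 13, n1 n4 10, n1 n5 2, n1 n7 7, n1 n9 5] → take n1 n5 (2); add n1.
Vertex order: n7, n3, n4, n5, n9, n1. The 4th vertex is n5.

n5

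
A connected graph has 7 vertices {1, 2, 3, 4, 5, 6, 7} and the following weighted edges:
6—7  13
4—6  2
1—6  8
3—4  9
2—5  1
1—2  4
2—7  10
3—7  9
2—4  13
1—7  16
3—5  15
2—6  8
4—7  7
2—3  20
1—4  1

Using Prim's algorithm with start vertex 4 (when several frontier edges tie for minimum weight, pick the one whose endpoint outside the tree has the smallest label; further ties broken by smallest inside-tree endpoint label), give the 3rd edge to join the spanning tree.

1-2

Prim's algorithm from 4:
Step 1: cheapest edge leaving the tree is 1—4 (1); add 1.
Step 2: cheapest edge leaving the tree is 4—6 (2); add 6.
Step 3: cheapest edge leaving the tree is 1—2 (4); add 2.
Step 4: cheapest edge leaving the tree is 2—5 (1); add 5.
Step 5: cheapest edge leaving the tree is 4—7 (7); add 7.
Step 6: cheapest edge leaving the tree is 3—4 (9); add 3.
The 3rd edge added is 1—2.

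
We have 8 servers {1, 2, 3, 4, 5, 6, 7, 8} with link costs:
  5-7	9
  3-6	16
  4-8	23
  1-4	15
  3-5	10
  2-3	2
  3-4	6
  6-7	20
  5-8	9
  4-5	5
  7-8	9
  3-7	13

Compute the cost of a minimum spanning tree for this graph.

Prim, starting at 7.
Step 1: frontier [5-7 9, 7-8 9, 3-7 13, 6-7 20] → take 5-7 (9); add 5.
Step 2: frontier [4-5 5, 5-8 9, 3-5 10, 7-8 9, 3-7 13, 6-7 20] → take 4-5 (5); add 4.
Step 3: frontier [3-4 6, 1-4 15, 4-8 23, 5-8 9, 3-5 10, 7-8 9, 3-7 13, 6-7 20] → take 3-4 (6); add 3.
Step 4: frontier [2-3 2, 3-6 16, 1-4 15, 4-8 23, 5-8 9, 7-8 9, 6-7 20] → take 2-3 (2); add 2.
Step 5: frontier [3-6 16, 1-4 15, 4-8 23, 5-8 9, 7-8 9, 6-7 20] → take 5-8 (9); add 8.
Step 6: frontier [3-6 16, 1-4 15, 6-7 20] → take 1-4 (15); add 1.
Step 7: frontier [3-6 16, 6-7 20] → take 3-6 (16); add 6.
MST edges: 5-7, 4-5, 3-4, 2-3, 5-8, 1-4, 3-6; total weight 9+5+6+2+9+15+16 = 62.

62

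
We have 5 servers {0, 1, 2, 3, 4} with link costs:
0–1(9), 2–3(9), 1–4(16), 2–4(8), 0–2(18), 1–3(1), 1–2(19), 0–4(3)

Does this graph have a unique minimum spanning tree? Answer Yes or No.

No

Sort edges by weight, then run Kruskal:
1–3 (1): add. Components now {0} {1,3} {2} {4}
0–4 (3): add. Components now {0,4} {1,3} {2}
2–4 (8): add. Components now {0,2,4} {1,3}
0–1 (9): add. Components now {0,1,2,3,4}
Non-tree edge 2–3 has weight 9, equal to the heaviest edge on its tree cycle — swapping gives another MST of the same weight. Not unique.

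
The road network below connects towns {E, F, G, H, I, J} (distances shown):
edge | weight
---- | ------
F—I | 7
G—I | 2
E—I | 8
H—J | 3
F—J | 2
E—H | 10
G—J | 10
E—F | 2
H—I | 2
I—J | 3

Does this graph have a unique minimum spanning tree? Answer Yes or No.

No

Kruskal's algorithm — process edges by increasing weight (ties by edge label):
E—F (2): add — endpoints in different components.
F—J (2): add — endpoints in different components.
G—I (2): add — endpoints in different components.
H—I (2): add — endpoints in different components.
H—J (3): add — endpoints in different components.
Non-tree edge I—J has weight 3, equal to the heaviest edge on its tree cycle — swapping gives another MST of the same weight. Not unique.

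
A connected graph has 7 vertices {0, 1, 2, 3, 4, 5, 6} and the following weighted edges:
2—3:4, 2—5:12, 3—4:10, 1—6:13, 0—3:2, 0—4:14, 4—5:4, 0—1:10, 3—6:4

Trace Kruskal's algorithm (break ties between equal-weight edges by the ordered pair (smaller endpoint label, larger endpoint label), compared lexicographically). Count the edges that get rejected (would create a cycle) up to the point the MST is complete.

0

Kruskal's algorithm — process edges by increasing weight (ties by edge label):
0—3 (2): add. Components now {0,3} {1} {2} {4} {5} {6}
2—3 (4): add. Components now {0,2,3} {1} {4} {5} {6}
3—6 (4): add. Components now {0,2,3,6} {1} {4} {5}
4—5 (4): add. Components now {0,2,3,6} {1} {4,5}
0—1 (10): add. Components now {0,1,2,3,6} {4,5}
3—4 (10): add. Components now {0,1,2,3,4,5,6}
Edges rejected before the tree was complete: 0.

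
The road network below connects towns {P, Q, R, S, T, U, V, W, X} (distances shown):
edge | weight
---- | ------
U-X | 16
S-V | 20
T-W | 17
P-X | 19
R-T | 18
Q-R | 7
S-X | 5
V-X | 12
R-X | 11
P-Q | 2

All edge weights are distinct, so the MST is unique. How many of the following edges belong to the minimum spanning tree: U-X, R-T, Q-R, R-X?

4

Kruskal: consider edges lightest-first.
P-Q (2): add — endpoints in different components.
S-X (5): add — endpoints in different components.
Q-R (7): add — endpoints in different components.
R-X (11): add — endpoints in different components.
V-X (12): add — endpoints in different components.
U-X (16): add — endpoints in different components.
T-W (17): add — endpoints in different components.
R-T (18): add — endpoints in different components.
MST edge set: {P-Q, S-X, Q-R, R-X, V-X, U-X, T-W, R-T}.
Of the listed edges, {U-X, R-T, Q-R, R-X} are in the MST → 4.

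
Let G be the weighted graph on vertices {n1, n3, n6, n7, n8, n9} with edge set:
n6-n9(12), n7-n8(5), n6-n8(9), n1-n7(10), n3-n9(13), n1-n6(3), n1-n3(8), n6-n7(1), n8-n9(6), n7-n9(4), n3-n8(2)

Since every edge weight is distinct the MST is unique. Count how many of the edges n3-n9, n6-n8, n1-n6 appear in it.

1

Sort edges by weight, then run Kruskal:
n6-n7 (1): add. Components now {n8} {n3} {n6,n7} {n9} {n1}
n3-n8 (2): add. Components now {n3,n8} {n6,n7} {n9} {n1}
n1-n6 (3): add. Components now {n3,n8} {n1,n6,n7} {n9}
n7-n9 (4): add. Components now {n3,n8} {n1,n6,n7,n9}
n7-n8 (5): add. Components now {n1,n3,n6,n7,n8,n9}
MST edge set: {n6-n7, n3-n8, n1-n6, n7-n9, n7-n8}.
Of the listed edges, {n1-n6} are in the MST → 1.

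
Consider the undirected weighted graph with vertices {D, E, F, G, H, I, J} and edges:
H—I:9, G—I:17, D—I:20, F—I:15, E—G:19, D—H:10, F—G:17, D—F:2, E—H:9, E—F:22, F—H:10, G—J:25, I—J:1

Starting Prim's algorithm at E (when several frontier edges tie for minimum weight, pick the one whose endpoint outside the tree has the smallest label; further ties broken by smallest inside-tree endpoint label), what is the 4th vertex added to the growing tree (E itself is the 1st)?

J

Prim's algorithm from E:
Step 1: frontier [E—H 9, E—G 19, E—F 22] → take E—H (9); add H.
Step 2: frontier [E—G 19, E—F 22, H—I 9, D—H 10, F—H 10] → take H—I (9); add I.
Step 3: frontier [E—G 19, E—F 22, D—H 10, F—H 10, I—J 1, F—I 15, G—I 17, D—I 20] → take I—J (1); add J.
Step 4: frontier [E—G 19, E—F 22, D—H 10, F—H 10, F—I 15, G—I 17, D—I 20, G—J 25] → take D—H (10); add D.
Step 5: frontier [D—F 2, E—G 19, E—F 22, F—H 10, F—I 15, G—I 17, G—J 25] → take D—F (2); add F.
Step 6: frontier [E—G 19, F—G 17, G—I 17, G—J 25] → take F—G (17); add G.
Vertex order: E, H, I, J, D, F, G. The 4th vertex is J.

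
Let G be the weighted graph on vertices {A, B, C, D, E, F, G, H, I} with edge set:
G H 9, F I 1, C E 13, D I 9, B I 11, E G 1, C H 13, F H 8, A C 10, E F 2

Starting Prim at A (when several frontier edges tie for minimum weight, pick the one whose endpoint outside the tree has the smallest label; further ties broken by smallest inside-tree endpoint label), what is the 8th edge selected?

B-I

Prim, starting at A.
Step 1: cheapest edge leaving the tree is A C (10); add C.
Step 2: cheapest edge leaving the tree is C E (13); add E.
Step 3: cheapest edge leaving the tree is E G (1); add G.
Step 4: cheapest edge leaving the tree is E F (2); add F.
Step 5: cheapest edge leaving the tree is F I (1); add I.
Step 6: cheapest edge leaving the tree is F H (8); add H.
Step 7: cheapest edge leaving the tree is D I (9); add D.
Step 8: cheapest edge leaving the tree is B I (11); add B.
The 8th edge added is B I.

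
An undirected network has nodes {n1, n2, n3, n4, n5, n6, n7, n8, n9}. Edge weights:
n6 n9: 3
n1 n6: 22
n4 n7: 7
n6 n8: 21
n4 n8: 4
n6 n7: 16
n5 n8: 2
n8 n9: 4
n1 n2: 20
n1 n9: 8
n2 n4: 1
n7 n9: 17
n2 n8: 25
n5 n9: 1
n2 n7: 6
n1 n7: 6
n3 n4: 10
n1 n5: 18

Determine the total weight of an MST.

Kruskal: consider edges lightest-first.
n2 n4 (1): add — endpoints in different components.
n5 n9 (1): add — endpoints in different components.
n5 n8 (2): add — endpoints in different components.
n6 n9 (3): add — endpoints in different components.
n4 n8 (4): add — endpoints in different components.
n8 n9 (4): skip — n9 and n8 already connected.
n1 n7 (6): add — endpoints in different components.
n2 n7 (6): add — endpoints in different components.
n4 n7 (7): skip — n4 and n7 already connected.
n1 n9 (8): skip — n9 and n1 already connected.
n3 n4 (10): add — endpoints in different components.
MST edges: n2 n4, n5 n9, n5 n8, n6 n9, n4 n8, n1 n7, n2 n7, n3 n4; total weight 1+1+2+3+4+6+6+10 = 33.

33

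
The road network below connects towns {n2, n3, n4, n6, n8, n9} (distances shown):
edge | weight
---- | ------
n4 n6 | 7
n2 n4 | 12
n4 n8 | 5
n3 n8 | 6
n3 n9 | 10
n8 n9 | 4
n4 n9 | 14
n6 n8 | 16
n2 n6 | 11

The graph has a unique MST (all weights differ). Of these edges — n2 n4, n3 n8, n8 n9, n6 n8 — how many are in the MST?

Sort edges by weight, then run Kruskal:
n8 n9 (4): add. Components now {n8,n9} {n3} {n6} {n4} {n2}
n4 n8 (5): add. Components now {n4,n8,n9} {n3} {n6} {n2}
n3 n8 (6): add. Components now {n3,n4,n8,n9} {n6} {n2}
n4 n6 (7): add. Components now {n3,n4,n6,n8,n9} {n2}
n3 n9 (10): skip — n9 and n3 already connected.
n2 n6 (11): add. Components now {n2,n3,n4,n6,n8,n9}
MST edge set: {n8 n9, n4 n8, n3 n8, n4 n6, n2 n6}.
Of the listed edges, {n3 n8, n8 n9} are in the MST → 2.

2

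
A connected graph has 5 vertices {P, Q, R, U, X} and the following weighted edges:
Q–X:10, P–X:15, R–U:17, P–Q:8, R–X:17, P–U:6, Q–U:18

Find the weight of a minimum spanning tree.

Prim's algorithm from Q:
Step 1: frontier [P–Q 8, Q–X 10, Q–U 18] → take P–Q (8); add P.
Step 2: frontier [P–U 6, P–X 15, Q–X 10, Q–U 18] → take P–U (6); add U.
Step 3: frontier [P–X 15, Q–X 10, R–U 17] → take Q–X (10); add X.
Step 4: frontier [R–U 17, R–X 17] → take R–U (17); add R.
MST edges: P–Q, P–U, Q–X, R–U; total weight 8+6+10+17 = 41.

41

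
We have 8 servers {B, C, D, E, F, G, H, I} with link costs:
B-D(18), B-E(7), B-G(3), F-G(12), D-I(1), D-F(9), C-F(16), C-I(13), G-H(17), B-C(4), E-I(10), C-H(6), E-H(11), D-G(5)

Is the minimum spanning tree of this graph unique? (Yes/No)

Yes

Kruskal: consider edges lightest-first.
D-I (1): add — endpoints in different components.
B-G (3): add — endpoints in different components.
B-C (4): add — endpoints in different components.
D-G (5): add — endpoints in different components.
C-H (6): add — endpoints in different components.
B-E (7): add — endpoints in different components.
D-F (9): add — endpoints in different components.
Every non-tree edge has weight strictly greater than the heaviest edge on the tree path between its endpoints, so the MST is unique.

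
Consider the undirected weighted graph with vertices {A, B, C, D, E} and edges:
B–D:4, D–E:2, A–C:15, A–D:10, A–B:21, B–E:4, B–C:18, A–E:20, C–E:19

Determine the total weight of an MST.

Sort edges by weight, then run Kruskal:
D–E (2): add. Components now {A} {B} {C} {D,E}
B–D (4): add. Components now {A} {B,D,E} {C}
B–E (4): skip — B and E already connected.
A–D (10): add. Components now {A,B,D,E} {C}
A–C (15): add. Components now {A,B,C,D,E}
MST edges: D–E, B–D, A–D, A–C; total weight 2+4+10+15 = 31.

31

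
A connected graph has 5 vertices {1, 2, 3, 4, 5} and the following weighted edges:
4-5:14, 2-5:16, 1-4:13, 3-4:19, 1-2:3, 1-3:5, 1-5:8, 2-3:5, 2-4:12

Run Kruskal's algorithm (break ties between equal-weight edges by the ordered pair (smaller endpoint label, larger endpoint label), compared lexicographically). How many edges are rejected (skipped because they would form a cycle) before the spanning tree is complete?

Kruskal: consider edges lightest-first.
1-2 (3): add — endpoints in different components.
1-3 (5): add — endpoints in different components.
2-3 (5): skip — 2 and 3 already connected.
1-5 (8): add — endpoints in different components.
2-4 (12): add — endpoints in different components.
Edges rejected before the tree was complete: 1.

1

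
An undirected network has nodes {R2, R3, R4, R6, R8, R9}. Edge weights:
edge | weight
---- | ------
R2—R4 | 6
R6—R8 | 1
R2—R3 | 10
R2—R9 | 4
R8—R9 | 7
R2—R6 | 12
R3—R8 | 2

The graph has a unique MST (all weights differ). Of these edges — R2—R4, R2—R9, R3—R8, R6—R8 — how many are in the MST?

4

Kruskal: consider edges lightest-first.
R6—R8 (1): add. Components now {R9} {R3} {R6,R8} {R4} {R2}
R3—R8 (2): add. Components now {R9} {R3,R6,R8} {R4} {R2}
R2—R9 (4): add. Components now {R2,R9} {R3,R6,R8} {R4}
R2—R4 (6): add. Components now {R2,R4,R9} {R3,R6,R8}
R8—R9 (7): add. Components now {R2,R3,R4,R6,R8,R9}
MST edge set: {R6—R8, R3—R8, R2—R9, R2—R4, R8—R9}.
Of the listed edges, {R2—R4, R2—R9, R3—R8, R6—R8} are in the MST → 4.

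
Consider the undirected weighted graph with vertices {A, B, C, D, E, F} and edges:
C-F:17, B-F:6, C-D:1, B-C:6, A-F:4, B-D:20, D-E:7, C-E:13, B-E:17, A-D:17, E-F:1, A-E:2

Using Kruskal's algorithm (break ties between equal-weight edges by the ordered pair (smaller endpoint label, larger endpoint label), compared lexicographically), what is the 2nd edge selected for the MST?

Kruskal: consider edges lightest-first.
C-D (1): add. Components now {A} {B} {C,D} {E} {F}
E-F (1): add. Components now {A} {B} {C,D} {E,F}
A-E (2): add. Components now {A,E,F} {B} {C,D}
A-F (4): skip — A and F already connected.
B-C (6): add. Components now {A,E,F} {B,C,D}
B-F (6): add. Components now {A,B,C,D,E,F}
The 2nd edge added is E-F.

E-F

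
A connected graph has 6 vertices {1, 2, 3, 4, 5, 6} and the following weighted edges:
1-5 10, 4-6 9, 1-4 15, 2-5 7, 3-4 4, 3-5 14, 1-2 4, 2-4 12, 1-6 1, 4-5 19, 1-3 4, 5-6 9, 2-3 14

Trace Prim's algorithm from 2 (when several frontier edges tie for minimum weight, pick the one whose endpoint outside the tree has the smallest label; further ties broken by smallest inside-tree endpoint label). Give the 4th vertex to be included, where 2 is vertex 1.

3

Prim's algorithm from 2:
Step 1: frontier [1-2 4, 2-5 7, 2-4 12, 2-3 14] → take 1-2 (4); add 1.
Step 2: frontier [1-6 1, 1-3 4, 1-5 10, 1-4 15, 2-5 7, 2-4 12, 2-3 14] → take 1-6 (1); add 6.
Step 3: frontier [1-3 4, 1-5 10, 1-4 15, 2-5 7, 2-4 12, 2-3 14, 4-6 9, 5-6 9] → take 1-3 (4); add 3.
Step 4: frontier [1-5 10, 1-4 15, 2-5 7, 2-4 12, 3-4 4, 3-5 14, 4-6 9, 5-6 9] → take 3-4 (4); add 4.
Step 5: frontier [1-5 10, 2-5 7, 3-5 14, 4-5 19, 5-6 9] → take 2-5 (7); add 5.
Vertex order: 2, 1, 6, 3, 4, 5. The 4th vertex is 3.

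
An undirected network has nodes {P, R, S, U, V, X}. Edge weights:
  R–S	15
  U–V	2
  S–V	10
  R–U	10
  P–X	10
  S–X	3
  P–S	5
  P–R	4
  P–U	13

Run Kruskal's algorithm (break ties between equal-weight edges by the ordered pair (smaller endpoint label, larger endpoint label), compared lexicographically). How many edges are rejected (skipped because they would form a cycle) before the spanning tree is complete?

1

Kruskal's algorithm — process edges by increasing weight (ties by edge label):
U–V (2): add. Components now {S} {U,V} {X} {P} {R}
S–X (3): add. Components now {S,X} {U,V} {P} {R}
P–R (4): add. Components now {S,X} {U,V} {P,R}
P–S (5): add. Components now {P,R,S,X} {U,V}
P–X (10): skip — X and P already connected.
R–U (10): add. Components now {P,R,S,U,V,X}
Edges rejected before the tree was complete: 1.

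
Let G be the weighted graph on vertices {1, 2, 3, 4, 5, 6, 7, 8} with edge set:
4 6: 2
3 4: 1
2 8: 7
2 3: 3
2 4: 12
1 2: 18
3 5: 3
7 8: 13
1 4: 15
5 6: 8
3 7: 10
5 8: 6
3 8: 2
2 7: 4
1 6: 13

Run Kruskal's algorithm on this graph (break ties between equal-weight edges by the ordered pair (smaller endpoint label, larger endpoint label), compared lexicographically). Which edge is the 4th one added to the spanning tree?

Sort edges by weight, then run Kruskal:
3 4 (1): add — endpoints in different components.
3 8 (2): add — endpoints in different components.
4 6 (2): add — endpoints in different components.
2 3 (3): add — endpoints in different components.
3 5 (3): add — endpoints in different components.
2 7 (4): add — endpoints in different components.
5 8 (6): skip — 5 and 8 already connected.
2 8 (7): skip — 2 and 8 already connected.
5 6 (8): skip — 5 and 6 already connected.
3 7 (10): skip — 3 and 7 already connected.
2 4 (12): skip — 2 and 4 already connected.
1 6 (13): add — endpoints in different components.
The 4th edge added is 2 3.

2-3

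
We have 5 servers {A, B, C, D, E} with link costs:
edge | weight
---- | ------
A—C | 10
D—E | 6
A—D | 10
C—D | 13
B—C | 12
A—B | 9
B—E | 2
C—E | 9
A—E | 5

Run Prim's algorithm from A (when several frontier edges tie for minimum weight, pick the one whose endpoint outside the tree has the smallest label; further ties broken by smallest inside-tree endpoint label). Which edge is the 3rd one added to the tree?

Grow the tree from A using Prim:
Step 1: cheapest edge leaving the tree is A—E (5); add E.
Step 2: cheapest edge leaving the tree is B—E (2); add B.
Step 3: cheapest edge leaving the tree is D—E (6); add D.
Step 4: cheapest edge leaving the tree is C—E (9); add C.
The 3rd edge added is D—E.

D-E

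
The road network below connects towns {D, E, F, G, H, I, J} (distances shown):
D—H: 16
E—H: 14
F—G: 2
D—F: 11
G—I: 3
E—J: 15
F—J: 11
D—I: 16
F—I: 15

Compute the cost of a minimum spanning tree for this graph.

56

Kruskal's algorithm — process edges by increasing weight (ties by edge label):
F—G (2): add. Components now {D} {E} {F,G} {H} {I} {J}
G—I (3): add. Components now {D} {E} {F,G,I} {H} {J}
D—F (11): add. Components now {D,F,G,I} {E} {H} {J}
F—J (11): add. Components now {D,F,G,I,J} {E} {H}
E—H (14): add. Components now {D,F,G,I,J} {E,H}
E—J (15): add. Components now {D,E,F,G,H,I,J}
MST edges: F—G, G—I, D—F, F—J, E—H, E—J; total weight 2+3+11+11+14+15 = 56.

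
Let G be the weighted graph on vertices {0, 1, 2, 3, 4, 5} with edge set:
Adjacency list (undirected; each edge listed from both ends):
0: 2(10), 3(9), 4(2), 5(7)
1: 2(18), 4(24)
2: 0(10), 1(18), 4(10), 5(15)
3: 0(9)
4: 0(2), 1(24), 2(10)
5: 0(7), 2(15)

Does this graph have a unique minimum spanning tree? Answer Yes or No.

Kruskal's algorithm — process edges by increasing weight (ties by edge label):
0—4 (2): add — endpoints in different components.
0—5 (7): add — endpoints in different components.
0—3 (9): add — endpoints in different components.
0—2 (10): add — endpoints in different components.
2—4 (10): skip — 2 and 4 already connected.
2—5 (15): skip — 2 and 5 already connected.
1—2 (18): add — endpoints in different components.
Non-tree edge 2—4 has weight 10, equal to the heaviest edge on its tree cycle — swapping gives another MST of the same weight. Not unique.

No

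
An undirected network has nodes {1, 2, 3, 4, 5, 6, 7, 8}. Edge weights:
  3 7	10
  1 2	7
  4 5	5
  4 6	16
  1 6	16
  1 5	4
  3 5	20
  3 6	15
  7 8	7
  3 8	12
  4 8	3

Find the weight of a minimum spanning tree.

Kruskal's algorithm — process edges by increasing weight (ties by edge label):
4 8 (3): add — endpoints in different components.
1 5 (4): add — endpoints in different components.
4 5 (5): add — endpoints in different components.
1 2 (7): add — endpoints in different components.
7 8 (7): add — endpoints in different components.
3 7 (10): add — endpoints in different components.
3 8 (12): skip — 3 and 8 already connected.
3 6 (15): add — endpoints in different components.
MST edges: 4 8, 1 5, 4 5, 1 2, 7 8, 3 7, 3 6; total weight 3+4+5+7+7+10+15 = 51.

51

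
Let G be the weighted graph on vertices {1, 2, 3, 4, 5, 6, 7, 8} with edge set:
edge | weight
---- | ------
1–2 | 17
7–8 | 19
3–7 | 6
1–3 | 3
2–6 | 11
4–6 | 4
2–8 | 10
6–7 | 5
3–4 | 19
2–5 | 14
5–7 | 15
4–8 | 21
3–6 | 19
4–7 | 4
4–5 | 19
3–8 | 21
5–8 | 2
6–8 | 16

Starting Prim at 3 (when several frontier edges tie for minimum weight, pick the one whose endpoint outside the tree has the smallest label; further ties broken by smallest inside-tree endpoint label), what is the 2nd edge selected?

3-7

Prim, starting at 3.
Step 1: cheapest edge leaving the tree is 1–3 (3); add 1.
Step 2: cheapest edge leaving the tree is 3–7 (6); add 7.
Step 3: cheapest edge leaving the tree is 4–7 (4); add 4.
Step 4: cheapest edge leaving the tree is 4–6 (4); add 6.
Step 5: cheapest edge leaving the tree is 2–6 (11); add 2.
Step 6: cheapest edge leaving the tree is 2–8 (10); add 8.
Step 7: cheapest edge leaving the tree is 5–8 (2); add 5.
The 2nd edge added is 3–7.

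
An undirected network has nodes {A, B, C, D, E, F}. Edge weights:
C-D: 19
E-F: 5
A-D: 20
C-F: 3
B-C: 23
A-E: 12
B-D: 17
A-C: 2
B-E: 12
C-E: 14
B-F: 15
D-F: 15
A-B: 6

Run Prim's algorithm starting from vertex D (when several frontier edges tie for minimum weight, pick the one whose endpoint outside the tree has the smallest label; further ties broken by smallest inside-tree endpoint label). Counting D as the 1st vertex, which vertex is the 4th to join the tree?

Prim's algorithm from D:
Step 1: frontier [D-F 15, B-D 17, C-D 19, A-D 20] → take D-F (15); add F.
Step 2: frontier [B-D 17, C-D 19, A-D 20, C-F 3, E-F 5, B-F 15] → take C-F (3); add C.
Step 3: frontier [A-C 2, C-E 14, B-C 23, B-D 17, A-D 20, E-F 5, B-F 15] → take A-C (2); add A.
Step 4: frontier [A-B 6, A-E 12, C-E 14, B-C 23, B-D 17, E-F 5, B-F 15] → take E-F (5); add E.
Step 5: frontier [A-B 6, B-C 23, B-D 17, B-E 12, B-F 15] → take A-B (6); add B.
Vertex order: D, F, C, A, E, B. The 4th vertex is A.

A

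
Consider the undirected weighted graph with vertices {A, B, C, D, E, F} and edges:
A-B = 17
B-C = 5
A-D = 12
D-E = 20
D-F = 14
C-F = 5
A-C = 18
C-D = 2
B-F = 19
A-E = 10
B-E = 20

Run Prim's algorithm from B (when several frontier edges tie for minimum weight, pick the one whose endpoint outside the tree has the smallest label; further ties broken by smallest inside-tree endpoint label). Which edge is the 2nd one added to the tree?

Grow the tree from B using Prim:
Step 1: cheapest edge leaving the tree is B-C (5); add C.
Step 2: cheapest edge leaving the tree is C-D (2); add D.
Step 3: cheapest edge leaving the tree is C-F (5); add F.
Step 4: cheapest edge leaving the tree is A-D (12); add A.
Step 5: cheapest edge leaving the tree is A-E (10); add E.
The 2nd edge added is C-D.

C-D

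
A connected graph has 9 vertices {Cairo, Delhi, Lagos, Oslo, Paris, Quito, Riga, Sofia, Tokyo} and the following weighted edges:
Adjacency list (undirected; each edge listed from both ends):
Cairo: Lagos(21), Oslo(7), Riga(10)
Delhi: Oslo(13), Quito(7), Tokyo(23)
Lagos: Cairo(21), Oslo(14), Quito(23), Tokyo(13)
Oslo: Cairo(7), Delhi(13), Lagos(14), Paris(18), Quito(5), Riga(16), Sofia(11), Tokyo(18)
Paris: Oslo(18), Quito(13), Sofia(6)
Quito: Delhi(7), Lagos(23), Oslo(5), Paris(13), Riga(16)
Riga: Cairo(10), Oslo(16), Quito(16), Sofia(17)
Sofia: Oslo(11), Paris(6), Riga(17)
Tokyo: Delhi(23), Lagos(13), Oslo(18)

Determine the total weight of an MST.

73

Kruskal's algorithm — process edges by increasing weight (ties by edge label):
Oslo—Quito (5): add — endpoints in different components.
Paris—Sofia (6): add — endpoints in different components.
Cairo—Oslo (7): add — endpoints in different components.
Delhi—Quito (7): add — endpoints in different components.
Cairo—Riga (10): add — endpoints in different components.
Oslo—Sofia (11): add — endpoints in different components.
Delhi—Oslo (13): skip — Oslo and Delhi already connected.
Lagos—Tokyo (13): add — endpoints in different components.
Paris—Quito (13): skip — Quito and Paris already connected.
Lagos—Oslo (14): add — endpoints in different components.
MST edges: Oslo—Quito, Paris—Sofia, Cairo—Oslo, Delhi—Quito, Cairo—Riga, Oslo—Sofia, Lagos—Tokyo, Lagos—Oslo; total weight 5+6+7+7+10+11+13+14 = 73.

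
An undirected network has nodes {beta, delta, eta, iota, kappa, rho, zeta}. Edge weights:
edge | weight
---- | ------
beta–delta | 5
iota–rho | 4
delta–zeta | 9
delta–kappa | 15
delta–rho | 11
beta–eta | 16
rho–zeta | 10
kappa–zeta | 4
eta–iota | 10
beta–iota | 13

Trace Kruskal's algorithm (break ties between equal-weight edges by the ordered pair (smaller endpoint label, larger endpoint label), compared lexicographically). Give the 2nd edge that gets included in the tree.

Kruskal: consider edges lightest-first.
iota–rho (4): add. Components now {beta} {eta} {kappa} {iota,rho} {delta} {zeta}
kappa–zeta (4): add. Components now {beta} {eta} {kappa,zeta} {iota,rho} {delta}
beta–delta (5): add. Components now {beta,delta} {eta} {kappa,zeta} {iota,rho}
delta–zeta (9): add. Components now {beta,delta,kappa,zeta} {eta} {iota,rho}
eta–iota (10): add. Components now {beta,delta,kappa,zeta} {eta,iota,rho}
rho–zeta (10): add. Components now {beta,delta,eta,iota,kappa,rho,zeta}
The 2nd edge added is kappa–zeta.

kappa-zeta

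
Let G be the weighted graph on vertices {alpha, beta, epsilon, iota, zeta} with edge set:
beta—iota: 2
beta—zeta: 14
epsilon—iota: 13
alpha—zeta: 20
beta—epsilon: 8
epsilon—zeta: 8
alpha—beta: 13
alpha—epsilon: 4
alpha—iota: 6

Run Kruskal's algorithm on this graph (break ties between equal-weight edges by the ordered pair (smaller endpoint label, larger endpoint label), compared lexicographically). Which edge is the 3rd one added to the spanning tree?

alpha-iota

Kruskal's algorithm — process edges by increasing weight (ties by edge label):
beta—iota (2): add. Components now {zeta} {epsilon} {beta,iota} {alpha}
alpha—epsilon (4): add. Components now {zeta} {alpha,epsilon} {beta,iota}
alpha—iota (6): add. Components now {zeta} {alpha,beta,epsilon,iota}
beta—epsilon (8): skip — epsilon and beta already connected.
epsilon—zeta (8): add. Components now {alpha,beta,epsilon,iota,zeta}
The 3rd edge added is alpha—iota.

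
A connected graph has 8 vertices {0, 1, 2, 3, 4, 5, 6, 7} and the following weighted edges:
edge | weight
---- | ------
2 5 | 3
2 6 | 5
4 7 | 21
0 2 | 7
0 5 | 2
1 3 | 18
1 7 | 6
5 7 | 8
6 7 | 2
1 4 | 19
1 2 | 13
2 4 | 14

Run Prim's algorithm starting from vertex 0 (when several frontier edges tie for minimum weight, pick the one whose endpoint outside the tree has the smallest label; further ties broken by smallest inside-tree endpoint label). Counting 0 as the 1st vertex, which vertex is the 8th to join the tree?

Prim's algorithm from 0:
Step 1: cheapest edge leaving the tree is 0 5 (2); add 5.
Step 2: cheapest edge leaving the tree is 2 5 (3); add 2.
Step 3: cheapest edge leaving the tree is 2 6 (5); add 6.
Step 4: cheapest edge leaving the tree is 6 7 (2); add 7.
Step 5: cheapest edge leaving the tree is 1 7 (6); add 1.
Step 6: cheapest edge leaving the tree is 2 4 (14); add 4.
Step 7: cheapest edge leaving the tree is 1 3 (18); add 3.
Vertex order: 0, 5, 2, 6, 7, 1, 4, 3. The 8th vertex is 3.

3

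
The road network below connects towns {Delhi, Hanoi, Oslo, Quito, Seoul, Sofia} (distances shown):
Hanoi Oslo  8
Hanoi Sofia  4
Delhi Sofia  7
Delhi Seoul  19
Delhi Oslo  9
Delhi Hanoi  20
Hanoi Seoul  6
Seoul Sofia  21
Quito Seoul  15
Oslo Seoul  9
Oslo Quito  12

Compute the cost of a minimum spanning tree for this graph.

37

Grow the tree from Quito using Prim:
Step 1: cheapest edge leaving the tree is Oslo Quito (12); add Oslo.
Step 2: cheapest edge leaving the tree is Hanoi Oslo (8); add Hanoi.
Step 3: cheapest edge leaving the tree is Hanoi Sofia (4); add Sofia.
Step 4: cheapest edge leaving the tree is Hanoi Seoul (6); add Seoul.
Step 5: cheapest edge leaving the tree is Delhi Sofia (7); add Delhi.
MST edges: Oslo Quito, Hanoi Oslo, Hanoi Sofia, Hanoi Seoul, Delhi Sofia; total weight 12+8+4+6+7 = 37.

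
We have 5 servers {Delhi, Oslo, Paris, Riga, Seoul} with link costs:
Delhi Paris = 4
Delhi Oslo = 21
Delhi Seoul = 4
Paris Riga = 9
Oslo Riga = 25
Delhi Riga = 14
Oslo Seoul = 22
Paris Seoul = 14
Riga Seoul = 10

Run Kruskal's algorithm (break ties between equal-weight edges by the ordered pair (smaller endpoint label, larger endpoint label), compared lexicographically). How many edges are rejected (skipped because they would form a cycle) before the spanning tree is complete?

Kruskal's algorithm — process edges by increasing weight (ties by edge label):
Delhi Paris (4): add — endpoints in different components.
Delhi Seoul (4): add — endpoints in different components.
Paris Riga (9): add — endpoints in different components.
Riga Seoul (10): skip — Riga and Seoul already connected.
Delhi Riga (14): skip — Riga and Delhi already connected.
Paris Seoul (14): skip — Paris and Seoul already connected.
Delhi Oslo (21): add — endpoints in different components.
Edges rejected before the tree was complete: 3.

3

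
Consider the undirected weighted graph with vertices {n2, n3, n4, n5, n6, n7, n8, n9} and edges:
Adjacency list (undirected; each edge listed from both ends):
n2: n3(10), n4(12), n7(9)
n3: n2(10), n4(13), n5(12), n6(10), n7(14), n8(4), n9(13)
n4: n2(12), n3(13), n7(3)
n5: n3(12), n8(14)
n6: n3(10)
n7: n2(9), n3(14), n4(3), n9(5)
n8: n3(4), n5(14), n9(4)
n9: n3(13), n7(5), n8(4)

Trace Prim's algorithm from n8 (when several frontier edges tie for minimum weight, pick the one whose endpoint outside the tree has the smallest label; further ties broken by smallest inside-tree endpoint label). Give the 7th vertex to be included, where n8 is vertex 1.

Prim, starting at n8.
Step 1: frontier [n3 n8 4, n8 n9 4, n5 n8 14] → take n3 n8 (4); add n3.
Step 2: frontier [n2 n3 10, n3 n6 10, n3 n5 12, n3 n4 13, n3 n9 13, n3 n7 14, n8 n9 4, n5 n8 14] → take n8 n9 (4); add n9.
Step 3: frontier [n2 n3 10, n3 n6 10, n3 n5 12, n3 n4 13, n3 n7 14, n5 n8 14, n7 n9 5] → take n7 n9 (5); add n7.
Step 4: frontier [n2 n3 10, n3 n6 10, n3 n5 12, n3 n4 13, n4 n7 3, n2 n7 9, n5 n8 14] → take n4 n7 (3); add n4.
Step 5: frontier [n2 n3 10, n3 n6 10, n3 n5 12, n2 n4 12, n2 n7 9, n5 n8 14] → take n2 n7 (9); add n2.
Step 6: frontier [n3 n6 10, n3 n5 12, n5 n8 14] → take n3 n6 (10); add n6.
Step 7: frontier [n3 n5 12, n5 n8 14] → take n3 n5 (12); add n5.
Vertex order: n8, n3, n9, n7, n4, n2, n6, n5. The 7th vertex is n6.

n6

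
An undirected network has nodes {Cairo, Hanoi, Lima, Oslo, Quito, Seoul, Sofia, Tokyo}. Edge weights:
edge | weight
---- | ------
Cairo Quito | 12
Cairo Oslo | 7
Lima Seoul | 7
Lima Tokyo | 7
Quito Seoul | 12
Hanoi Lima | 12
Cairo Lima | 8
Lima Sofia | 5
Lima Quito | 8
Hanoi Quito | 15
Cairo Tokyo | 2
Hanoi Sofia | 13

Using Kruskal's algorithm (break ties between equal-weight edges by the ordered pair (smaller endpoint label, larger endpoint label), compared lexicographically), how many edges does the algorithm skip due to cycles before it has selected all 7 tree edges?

2

Sort edges by weight, then run Kruskal:
Cairo Tokyo (2): add — endpoints in different components.
Lima Sofia (5): add — endpoints in different components.
Cairo Oslo (7): add — endpoints in different components.
Lima Seoul (7): add — endpoints in different components.
Lima Tokyo (7): add — endpoints in different components.
Cairo Lima (8): skip — Cairo and Lima already connected.
Lima Quito (8): add — endpoints in different components.
Cairo Quito (12): skip — Quito and Cairo already connected.
Hanoi Lima (12): add — endpoints in different components.
Edges rejected before the tree was complete: 2.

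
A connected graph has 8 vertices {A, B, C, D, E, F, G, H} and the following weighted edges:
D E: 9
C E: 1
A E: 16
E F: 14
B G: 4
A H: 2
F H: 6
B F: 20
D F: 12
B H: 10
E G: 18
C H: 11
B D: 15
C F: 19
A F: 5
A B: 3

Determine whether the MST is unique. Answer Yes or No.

Yes

Kruskal: consider edges lightest-first.
C E (1): add — endpoints in different components.
A H (2): add — endpoints in different components.
A B (3): add — endpoints in different components.
B G (4): add — endpoints in different components.
A F (5): add — endpoints in different components.
F H (6): skip — F and H already connected.
D E (9): add — endpoints in different components.
B H (10): skip — B and H already connected.
C H (11): add — endpoints in different components.
Every non-tree edge has weight strictly greater than the heaviest edge on the tree path between its endpoints, so the MST is unique.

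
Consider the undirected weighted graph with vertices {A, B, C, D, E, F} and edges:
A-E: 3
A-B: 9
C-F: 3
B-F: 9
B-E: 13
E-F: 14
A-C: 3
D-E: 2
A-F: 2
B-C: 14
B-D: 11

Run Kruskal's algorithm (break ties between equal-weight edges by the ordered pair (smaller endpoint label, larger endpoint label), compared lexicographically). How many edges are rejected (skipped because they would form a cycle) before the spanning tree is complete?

1

Kruskal: consider edges lightest-first.
A-F (2): add. Components now {A,F} {B} {C} {D} {E}
D-E (2): add. Components now {A,F} {B} {C} {D,E}
A-C (3): add. Components now {A,C,F} {B} {D,E}
A-E (3): add. Components now {A,C,D,E,F} {B}
C-F (3): skip — C and F already connected.
A-B (9): add. Components now {A,B,C,D,E,F}
Edges rejected before the tree was complete: 1.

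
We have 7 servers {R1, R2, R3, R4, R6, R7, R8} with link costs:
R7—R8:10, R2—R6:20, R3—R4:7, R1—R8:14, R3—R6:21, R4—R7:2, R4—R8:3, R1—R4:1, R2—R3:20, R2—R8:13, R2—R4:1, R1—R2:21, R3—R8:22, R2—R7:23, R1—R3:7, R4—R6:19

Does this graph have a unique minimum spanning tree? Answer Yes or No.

Kruskal's algorithm — process edges by increasing weight (ties by edge label):
R1—R4 (1): add — endpoints in different components.
R2—R4 (1): add — endpoints in different components.
R4—R7 (2): add — endpoints in different components.
R4—R8 (3): add — endpoints in different components.
R1—R3 (7): add — endpoints in different components.
R3—R4 (7): skip — R3 and R4 already connected.
R7—R8 (10): skip — R7 and R8 already connected.
R2—R8 (13): skip — R2 and R8 already connected.
R1—R8 (14): skip — R1 and R8 already connected.
R4—R6 (19): add — endpoints in different components.
Non-tree edge R3—R4 has weight 7, equal to the heaviest edge on its tree cycle — swapping gives another MST of the same weight. Not unique.

No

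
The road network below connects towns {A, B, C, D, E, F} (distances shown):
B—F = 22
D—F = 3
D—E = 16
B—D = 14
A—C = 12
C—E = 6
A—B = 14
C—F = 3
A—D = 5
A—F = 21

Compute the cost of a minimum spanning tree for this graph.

Kruskal's algorithm — process edges by increasing weight (ties by edge label):
C—F (3): add. Components now {A} {B} {C,F} {D} {E}
D—F (3): add. Components now {A} {B} {C,D,F} {E}
A—D (5): add. Components now {A,C,D,F} {B} {E}
C—E (6): add. Components now {A,C,D,E,F} {B}
A—C (12): skip — A and C already connected.
A—B (14): add. Components now {A,B,C,D,E,F}
MST edges: C—F, D—F, A—D, C—E, A—B; total weight 3+3+5+6+14 = 31.

31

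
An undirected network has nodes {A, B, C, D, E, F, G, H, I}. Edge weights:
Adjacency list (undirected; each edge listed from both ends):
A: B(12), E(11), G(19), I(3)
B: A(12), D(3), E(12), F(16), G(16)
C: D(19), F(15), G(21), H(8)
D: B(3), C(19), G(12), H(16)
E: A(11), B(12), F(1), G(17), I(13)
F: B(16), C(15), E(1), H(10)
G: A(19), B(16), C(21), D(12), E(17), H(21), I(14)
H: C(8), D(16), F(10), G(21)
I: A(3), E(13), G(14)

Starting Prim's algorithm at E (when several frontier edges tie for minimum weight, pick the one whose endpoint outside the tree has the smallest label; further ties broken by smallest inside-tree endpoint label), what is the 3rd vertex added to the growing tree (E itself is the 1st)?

Prim's algorithm from E:
Step 1: cheapest edge leaving the tree is E-F (1); add F.
Step 2: cheapest edge leaving the tree is F-H (10); add H.
Step 3: cheapest edge leaving the tree is C-H (8); add C.
Step 4: cheapest edge leaving the tree is A-E (11); add A.
Step 5: cheapest edge leaving the tree is A-I (3); add I.
Step 6: cheapest edge leaving the tree is A-B (12); add B.
Step 7: cheapest edge leaving the tree is B-D (3); add D.
Step 8: cheapest edge leaving the tree is D-G (12); add G.
Vertex order: E, F, H, C, A, I, B, D, G. The 3rd vertex is H.

H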